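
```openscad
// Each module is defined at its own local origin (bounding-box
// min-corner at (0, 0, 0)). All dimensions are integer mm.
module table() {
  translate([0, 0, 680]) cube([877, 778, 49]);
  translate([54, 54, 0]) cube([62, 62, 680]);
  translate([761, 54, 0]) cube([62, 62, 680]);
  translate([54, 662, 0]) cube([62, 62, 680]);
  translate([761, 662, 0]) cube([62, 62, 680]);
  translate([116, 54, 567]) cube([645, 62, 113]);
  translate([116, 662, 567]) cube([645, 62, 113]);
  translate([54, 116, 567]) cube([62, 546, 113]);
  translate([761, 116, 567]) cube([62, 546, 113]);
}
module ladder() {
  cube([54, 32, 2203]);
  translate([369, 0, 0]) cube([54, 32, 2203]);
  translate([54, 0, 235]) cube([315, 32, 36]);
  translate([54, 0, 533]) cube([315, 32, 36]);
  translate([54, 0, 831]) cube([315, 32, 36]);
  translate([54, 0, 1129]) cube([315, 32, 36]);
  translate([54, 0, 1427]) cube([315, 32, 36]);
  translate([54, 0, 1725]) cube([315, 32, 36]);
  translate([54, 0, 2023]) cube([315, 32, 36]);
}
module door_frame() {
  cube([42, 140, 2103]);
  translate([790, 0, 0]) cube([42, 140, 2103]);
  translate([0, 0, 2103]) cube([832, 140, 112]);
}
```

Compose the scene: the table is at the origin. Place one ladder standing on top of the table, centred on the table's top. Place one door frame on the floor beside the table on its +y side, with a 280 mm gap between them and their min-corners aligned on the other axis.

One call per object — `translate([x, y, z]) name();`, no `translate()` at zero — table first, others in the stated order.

table();
translate([227, 373, 729]) ladder();
translate([0, 1058, 0]) door_frame();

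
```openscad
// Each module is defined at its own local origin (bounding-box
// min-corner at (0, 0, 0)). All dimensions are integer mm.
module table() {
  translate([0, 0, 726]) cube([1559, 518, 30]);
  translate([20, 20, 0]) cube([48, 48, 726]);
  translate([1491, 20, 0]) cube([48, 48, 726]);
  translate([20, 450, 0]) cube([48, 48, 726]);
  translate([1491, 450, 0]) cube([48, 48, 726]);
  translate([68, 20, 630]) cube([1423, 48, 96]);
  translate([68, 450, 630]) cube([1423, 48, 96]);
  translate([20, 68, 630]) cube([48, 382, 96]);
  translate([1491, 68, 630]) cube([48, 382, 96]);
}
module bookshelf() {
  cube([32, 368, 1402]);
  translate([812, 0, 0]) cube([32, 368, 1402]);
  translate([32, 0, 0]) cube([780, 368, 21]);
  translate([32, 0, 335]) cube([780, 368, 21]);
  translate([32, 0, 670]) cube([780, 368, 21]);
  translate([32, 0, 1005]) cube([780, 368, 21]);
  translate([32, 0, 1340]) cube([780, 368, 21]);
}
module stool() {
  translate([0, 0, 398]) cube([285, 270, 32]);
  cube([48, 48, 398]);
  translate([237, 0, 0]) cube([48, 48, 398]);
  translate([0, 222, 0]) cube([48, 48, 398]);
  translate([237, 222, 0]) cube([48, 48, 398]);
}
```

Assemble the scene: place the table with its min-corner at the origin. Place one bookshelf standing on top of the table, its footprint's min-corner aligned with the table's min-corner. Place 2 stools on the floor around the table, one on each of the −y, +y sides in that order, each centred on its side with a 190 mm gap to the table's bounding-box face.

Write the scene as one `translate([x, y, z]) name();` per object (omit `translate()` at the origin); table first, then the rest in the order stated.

table();
translate([0, 0, 756]) bookshelf();
translate([637, -460, 0]) stool();
translate([637, 708, 0]) stool();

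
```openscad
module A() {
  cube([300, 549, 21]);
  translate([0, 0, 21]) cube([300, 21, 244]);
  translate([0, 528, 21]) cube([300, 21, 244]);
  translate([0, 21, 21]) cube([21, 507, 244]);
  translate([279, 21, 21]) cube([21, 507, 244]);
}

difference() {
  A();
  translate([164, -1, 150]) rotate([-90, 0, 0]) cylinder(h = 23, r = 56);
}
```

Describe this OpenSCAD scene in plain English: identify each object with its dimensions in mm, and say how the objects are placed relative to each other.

A is an open storage box with external size 300×549×265 mm and wall thickness 21 mm (the base is also 21 mm thick). The base covers the whole footprint; the four walls stand on the base, with the y-facing walls full-width and the x-facing walls fitting between their inner faces.

The open box has a circular hole of radius 56 mm through its front wall, centred at (x = 164, z = 150).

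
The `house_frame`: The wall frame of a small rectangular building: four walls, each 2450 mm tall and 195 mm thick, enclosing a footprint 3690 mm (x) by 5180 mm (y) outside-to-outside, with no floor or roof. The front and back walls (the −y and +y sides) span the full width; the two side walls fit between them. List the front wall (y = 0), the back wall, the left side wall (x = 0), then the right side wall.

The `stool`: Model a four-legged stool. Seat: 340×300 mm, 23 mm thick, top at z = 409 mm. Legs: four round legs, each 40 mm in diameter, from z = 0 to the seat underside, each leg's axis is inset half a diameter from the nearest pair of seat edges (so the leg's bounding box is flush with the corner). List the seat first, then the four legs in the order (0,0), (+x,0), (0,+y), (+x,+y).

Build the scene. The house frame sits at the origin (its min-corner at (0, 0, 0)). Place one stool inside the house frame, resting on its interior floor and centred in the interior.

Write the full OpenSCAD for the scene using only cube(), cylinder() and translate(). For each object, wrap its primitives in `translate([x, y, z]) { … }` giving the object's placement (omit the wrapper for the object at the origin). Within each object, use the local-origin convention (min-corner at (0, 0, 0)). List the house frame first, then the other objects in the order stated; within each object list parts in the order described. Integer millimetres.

cube([3690, 195, 2450]);
translate([0, 4985, 0]) cube([3690, 195, 2450]);
translate([0, 195, 0]) cube([195, 4790, 2450]);
translate([3495, 195, 0]) cube([195, 4790, 2450]);
translate([1675, 2440, 0]) {
  translate([0, 0, 386]) cube([340, 300, 23]);
  translate([20, 20, 0]) cylinder(h = 386, r = 20);
  translate([320, 20, 0]) cylinder(h = 386, r = 20);
  translate([20, 280, 0]) cylinder(h = 386, r = 20);
  translate([320, 280, 0]) cylinder(h = 386, r = 20);
}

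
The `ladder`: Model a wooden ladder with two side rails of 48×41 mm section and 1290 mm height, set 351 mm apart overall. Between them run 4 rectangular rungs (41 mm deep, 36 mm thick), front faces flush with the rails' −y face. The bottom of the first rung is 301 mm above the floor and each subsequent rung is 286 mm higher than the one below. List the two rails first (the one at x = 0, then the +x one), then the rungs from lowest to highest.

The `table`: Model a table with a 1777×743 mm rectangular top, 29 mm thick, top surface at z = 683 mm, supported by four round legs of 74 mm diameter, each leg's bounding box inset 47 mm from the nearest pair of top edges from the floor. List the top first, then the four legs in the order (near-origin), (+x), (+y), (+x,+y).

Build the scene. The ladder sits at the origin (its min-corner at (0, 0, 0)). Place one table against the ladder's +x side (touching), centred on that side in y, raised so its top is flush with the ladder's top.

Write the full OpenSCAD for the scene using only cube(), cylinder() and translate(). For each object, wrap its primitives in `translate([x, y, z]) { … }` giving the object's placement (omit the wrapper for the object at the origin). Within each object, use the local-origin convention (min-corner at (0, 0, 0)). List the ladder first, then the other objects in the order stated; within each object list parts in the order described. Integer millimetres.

cube([48, 41, 1290]);
translate([303, 0, 0]) cube([48, 41, 1290]);
translate([48, 0, 301]) cube([255, 41, 36]);
translate([48, 0, 587]) cube([255, 41, 36]);
translate([48, 0, 873]) cube([255, 41, 36]);
translate([48, 0, 1159]) cube([255, 41, 36]);
translate([351, -351, 607]) {
  translate([0, 0, 654]) cube([1777, 743, 29]);
  translate([84, 84, 0]) cylinder(h = 654, r = 37);
  translate([1693, 84, 0]) cylinder(h = 654, r = 37);
  translate([84, 659, 0]) cylinder(h = 654, r = 37);
  translate([1693, 659, 0]) cylinder(h = 654, r = 37);
}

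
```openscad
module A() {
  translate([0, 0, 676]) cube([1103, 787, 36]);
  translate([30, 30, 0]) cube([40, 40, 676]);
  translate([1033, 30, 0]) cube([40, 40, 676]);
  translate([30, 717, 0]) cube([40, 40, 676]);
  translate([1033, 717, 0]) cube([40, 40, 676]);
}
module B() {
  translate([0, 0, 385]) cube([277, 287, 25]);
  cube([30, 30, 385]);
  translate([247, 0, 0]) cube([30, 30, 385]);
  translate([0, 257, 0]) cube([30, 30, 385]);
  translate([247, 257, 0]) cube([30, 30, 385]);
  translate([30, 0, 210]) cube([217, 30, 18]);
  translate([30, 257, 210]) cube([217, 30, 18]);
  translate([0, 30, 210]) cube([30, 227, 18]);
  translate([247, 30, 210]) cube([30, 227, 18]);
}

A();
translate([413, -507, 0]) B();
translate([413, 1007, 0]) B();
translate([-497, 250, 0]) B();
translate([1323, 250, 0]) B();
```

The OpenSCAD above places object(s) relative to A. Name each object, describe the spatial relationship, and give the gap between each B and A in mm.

A is a table. B is a stool. Four stools sit around the table at the −y, +y, −x, +x sides. The gap between each stool and the table is 220 mm.

Each stool's nearest face is 220 mm from the table's bounding box.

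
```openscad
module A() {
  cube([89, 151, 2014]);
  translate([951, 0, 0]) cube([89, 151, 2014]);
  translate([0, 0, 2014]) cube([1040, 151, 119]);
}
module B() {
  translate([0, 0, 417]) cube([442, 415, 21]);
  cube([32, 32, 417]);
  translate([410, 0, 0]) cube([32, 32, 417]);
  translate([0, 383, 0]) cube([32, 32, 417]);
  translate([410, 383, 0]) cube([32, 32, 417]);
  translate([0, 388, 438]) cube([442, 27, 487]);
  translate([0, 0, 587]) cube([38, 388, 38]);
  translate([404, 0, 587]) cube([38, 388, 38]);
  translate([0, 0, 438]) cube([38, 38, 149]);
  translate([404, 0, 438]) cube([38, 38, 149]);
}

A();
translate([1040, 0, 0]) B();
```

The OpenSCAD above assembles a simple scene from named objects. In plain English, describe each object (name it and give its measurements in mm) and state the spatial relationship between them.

A is a door frame. The clear opening is 862 mm wide and 2014 mm high. Two 89 mm wide jambs, 151 mm deep, stand either side of the opening from the floor to the top of the opening. A 119 mm thick head sits across the top of both jambs, spanning the full outside width of the frame.

B is a chair. The seat is a 442×415×21 mm slab with its top at z = 438 mm, on four 32×32 mm corner legs (flush with the seat edges, standing on z = 0). A flat backrest 27 mm thick, 487 mm tall, spans the full seat width and rises from the seat top along its +y edge, rear face flush with the rear of the seat. Two armrests of 38×38 mm section run along each side from the seat's front edge to the front of the backrest, top faces 187 mm above the seat top and outer faces flush with the seat's x-edges; a 38×38 mm post under the front of each armrest stands on the seat at the front corner.

The chair is against the door frame's +x side, with their −y faces flush.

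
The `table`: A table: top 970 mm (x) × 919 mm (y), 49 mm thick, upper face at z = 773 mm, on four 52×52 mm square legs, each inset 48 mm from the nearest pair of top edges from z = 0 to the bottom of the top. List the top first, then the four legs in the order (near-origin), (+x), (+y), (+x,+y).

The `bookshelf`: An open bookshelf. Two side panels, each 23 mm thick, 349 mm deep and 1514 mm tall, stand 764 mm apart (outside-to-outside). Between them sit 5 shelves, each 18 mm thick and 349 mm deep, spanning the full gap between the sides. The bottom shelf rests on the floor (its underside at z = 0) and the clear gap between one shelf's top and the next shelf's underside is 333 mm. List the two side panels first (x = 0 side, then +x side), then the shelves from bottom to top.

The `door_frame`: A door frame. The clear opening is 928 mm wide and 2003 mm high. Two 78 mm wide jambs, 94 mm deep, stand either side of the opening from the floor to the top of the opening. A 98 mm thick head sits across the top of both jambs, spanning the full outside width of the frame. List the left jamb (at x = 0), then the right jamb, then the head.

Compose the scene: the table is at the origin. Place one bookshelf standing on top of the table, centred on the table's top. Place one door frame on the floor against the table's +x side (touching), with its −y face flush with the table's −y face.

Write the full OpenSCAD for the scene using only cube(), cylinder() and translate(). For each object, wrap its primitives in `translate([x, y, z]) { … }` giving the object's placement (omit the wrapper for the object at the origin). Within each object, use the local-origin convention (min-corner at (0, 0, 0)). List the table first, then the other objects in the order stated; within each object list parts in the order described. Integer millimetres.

translate([0, 0, 724]) cube([970, 919, 49]);
translate([48, 48, 0]) cube([52, 52, 724]);
translate([870, 48, 0]) cube([52, 52, 724]);
translate([48, 819, 0]) cube([52, 52, 724]);
translate([870, 819, 0]) cube([52, 52, 724]);
translate([103, 285, 773]) {
  cube([23, 349, 1514]);
  translate([741, 0, 0]) cube([23, 349, 1514]);
  translate([23, 0, 0]) cube([718, 349, 18]);
  translate([23, 0, 351]) cube([718, 349, 18]);
  translate([23, 0, 702]) cube([718, 349, 18]);
  translate([23, 0, 1053]) cube([718, 349, 18]);
  translate([23, 0, 1404]) cube([718, 349, 18]);
}
translate([970, 0, 0]) {
  cube([78, 94, 2003]);
  translate([1006, 0, 0]) cube([78, 94, 2003]);
  translate([0, 0, 2003]) cube([1084, 94, 98]);
}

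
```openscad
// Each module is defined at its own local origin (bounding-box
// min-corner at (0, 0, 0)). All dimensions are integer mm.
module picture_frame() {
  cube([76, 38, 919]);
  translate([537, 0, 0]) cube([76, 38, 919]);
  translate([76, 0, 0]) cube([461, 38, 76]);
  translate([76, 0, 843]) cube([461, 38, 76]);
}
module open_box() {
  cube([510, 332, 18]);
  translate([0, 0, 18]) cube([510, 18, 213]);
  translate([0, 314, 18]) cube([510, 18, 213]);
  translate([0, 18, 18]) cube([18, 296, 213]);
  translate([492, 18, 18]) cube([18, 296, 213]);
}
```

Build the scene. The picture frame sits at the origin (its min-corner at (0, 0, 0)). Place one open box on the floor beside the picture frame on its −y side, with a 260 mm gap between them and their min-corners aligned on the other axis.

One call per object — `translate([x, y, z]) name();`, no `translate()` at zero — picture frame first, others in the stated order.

picture_frame();
translate([0, -592, 0]) open_box();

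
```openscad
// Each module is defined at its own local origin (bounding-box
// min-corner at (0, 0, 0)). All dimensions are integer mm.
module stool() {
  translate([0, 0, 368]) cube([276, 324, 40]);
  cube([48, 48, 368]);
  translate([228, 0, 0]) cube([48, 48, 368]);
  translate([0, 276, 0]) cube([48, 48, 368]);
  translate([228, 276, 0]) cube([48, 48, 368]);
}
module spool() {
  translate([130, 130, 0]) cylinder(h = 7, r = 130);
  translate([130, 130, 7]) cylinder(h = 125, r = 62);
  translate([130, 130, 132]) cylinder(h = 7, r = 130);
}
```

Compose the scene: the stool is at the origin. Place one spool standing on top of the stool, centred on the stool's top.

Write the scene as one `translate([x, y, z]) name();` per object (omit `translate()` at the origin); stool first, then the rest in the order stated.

stool();
translate([8, 32, 408]) spool();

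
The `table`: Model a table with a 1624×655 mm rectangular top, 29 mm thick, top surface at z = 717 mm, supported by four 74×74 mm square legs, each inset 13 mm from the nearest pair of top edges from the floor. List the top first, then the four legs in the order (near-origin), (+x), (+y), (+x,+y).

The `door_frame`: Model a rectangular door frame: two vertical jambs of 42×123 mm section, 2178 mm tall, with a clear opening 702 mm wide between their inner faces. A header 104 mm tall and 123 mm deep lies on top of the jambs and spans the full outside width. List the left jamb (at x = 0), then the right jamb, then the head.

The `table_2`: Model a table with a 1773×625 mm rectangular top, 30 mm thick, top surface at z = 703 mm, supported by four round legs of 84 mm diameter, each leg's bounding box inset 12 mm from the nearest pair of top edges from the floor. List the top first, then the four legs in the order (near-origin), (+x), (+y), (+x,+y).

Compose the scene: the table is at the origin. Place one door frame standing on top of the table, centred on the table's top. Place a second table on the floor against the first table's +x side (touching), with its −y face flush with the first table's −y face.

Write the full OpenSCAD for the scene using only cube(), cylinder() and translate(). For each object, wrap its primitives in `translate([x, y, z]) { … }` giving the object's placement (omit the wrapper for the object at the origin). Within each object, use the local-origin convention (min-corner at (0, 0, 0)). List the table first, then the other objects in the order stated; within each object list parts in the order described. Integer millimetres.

translate([0, 0, 688]) cube([1624, 655, 29]);
translate([13, 13, 0]) cube([74, 74, 688]);
translate([1537, 13, 0]) cube([74, 74, 688]);
translate([13, 568, 0]) cube([74, 74, 688]);
translate([1537, 568, 0]) cube([74, 74, 688]);
translate([419, 266, 717]) {
  cube([42, 123, 2178]);
  translate([744, 0, 0]) cube([42, 123, 2178]);
  translate([0, 0, 2178]) cube([786, 123, 104]);
}
translate([1624, 0, 0]) {
  translate([0, 0, 673]) cube([1773, 625, 30]);
  translate([54, 54, 0]) cylinder(h = 673, r = 42);
  translate([1719, 54, 0]) cylinder(h = 673, r = 42);
  translate([54, 571, 0]) cylinder(h = 673, r = 42);
  translate([1719, 571, 0]) cylinder(h = 673, r = 42);
}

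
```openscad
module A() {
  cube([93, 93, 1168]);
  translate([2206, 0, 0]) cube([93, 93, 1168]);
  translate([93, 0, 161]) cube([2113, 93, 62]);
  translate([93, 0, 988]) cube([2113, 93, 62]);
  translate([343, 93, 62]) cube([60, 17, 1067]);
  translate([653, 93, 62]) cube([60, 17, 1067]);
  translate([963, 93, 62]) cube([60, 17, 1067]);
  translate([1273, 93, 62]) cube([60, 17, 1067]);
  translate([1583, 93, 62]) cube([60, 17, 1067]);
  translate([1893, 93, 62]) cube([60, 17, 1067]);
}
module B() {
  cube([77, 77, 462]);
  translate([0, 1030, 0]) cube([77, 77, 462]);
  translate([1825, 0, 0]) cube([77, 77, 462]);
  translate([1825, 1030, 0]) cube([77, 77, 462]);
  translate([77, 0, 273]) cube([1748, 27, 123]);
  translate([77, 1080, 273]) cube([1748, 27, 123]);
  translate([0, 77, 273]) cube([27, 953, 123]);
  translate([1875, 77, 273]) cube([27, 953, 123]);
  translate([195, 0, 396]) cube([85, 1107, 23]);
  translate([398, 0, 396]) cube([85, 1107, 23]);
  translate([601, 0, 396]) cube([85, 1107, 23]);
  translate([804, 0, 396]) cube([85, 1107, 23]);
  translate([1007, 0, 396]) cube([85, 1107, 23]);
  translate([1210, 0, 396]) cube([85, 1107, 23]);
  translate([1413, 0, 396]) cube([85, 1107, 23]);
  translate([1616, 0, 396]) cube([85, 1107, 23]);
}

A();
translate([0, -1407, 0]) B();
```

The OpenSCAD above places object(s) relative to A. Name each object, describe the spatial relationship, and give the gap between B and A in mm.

The bed frame's nearest face is 300 mm from the fence section's −y face.

A is a fence section. B is a bed frame. The bed frame is on the floor beside the fence section on its −y side. The gap between the bed frame and the fence section is 300 mm.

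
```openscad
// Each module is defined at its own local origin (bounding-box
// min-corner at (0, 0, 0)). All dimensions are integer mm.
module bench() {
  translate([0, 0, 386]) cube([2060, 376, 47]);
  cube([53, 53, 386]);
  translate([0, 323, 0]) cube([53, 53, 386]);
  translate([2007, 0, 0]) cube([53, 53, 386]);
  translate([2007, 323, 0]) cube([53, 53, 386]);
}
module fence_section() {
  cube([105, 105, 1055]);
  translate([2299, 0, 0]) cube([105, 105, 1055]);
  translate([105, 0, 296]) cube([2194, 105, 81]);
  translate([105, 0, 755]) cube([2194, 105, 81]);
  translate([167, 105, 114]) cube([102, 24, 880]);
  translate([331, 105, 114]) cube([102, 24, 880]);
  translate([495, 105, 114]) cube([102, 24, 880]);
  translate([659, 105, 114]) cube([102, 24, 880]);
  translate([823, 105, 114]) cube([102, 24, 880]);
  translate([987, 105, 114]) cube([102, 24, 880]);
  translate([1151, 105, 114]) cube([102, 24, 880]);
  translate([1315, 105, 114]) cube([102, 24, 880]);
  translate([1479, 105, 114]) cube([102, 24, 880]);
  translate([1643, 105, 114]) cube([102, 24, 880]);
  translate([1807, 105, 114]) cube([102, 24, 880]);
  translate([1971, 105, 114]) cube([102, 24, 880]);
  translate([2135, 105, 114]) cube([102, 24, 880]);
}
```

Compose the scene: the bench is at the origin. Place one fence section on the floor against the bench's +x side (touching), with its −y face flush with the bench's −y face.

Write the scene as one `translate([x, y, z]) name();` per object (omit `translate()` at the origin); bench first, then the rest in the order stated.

bench();
translate([2060, 0, 0]) fence_section();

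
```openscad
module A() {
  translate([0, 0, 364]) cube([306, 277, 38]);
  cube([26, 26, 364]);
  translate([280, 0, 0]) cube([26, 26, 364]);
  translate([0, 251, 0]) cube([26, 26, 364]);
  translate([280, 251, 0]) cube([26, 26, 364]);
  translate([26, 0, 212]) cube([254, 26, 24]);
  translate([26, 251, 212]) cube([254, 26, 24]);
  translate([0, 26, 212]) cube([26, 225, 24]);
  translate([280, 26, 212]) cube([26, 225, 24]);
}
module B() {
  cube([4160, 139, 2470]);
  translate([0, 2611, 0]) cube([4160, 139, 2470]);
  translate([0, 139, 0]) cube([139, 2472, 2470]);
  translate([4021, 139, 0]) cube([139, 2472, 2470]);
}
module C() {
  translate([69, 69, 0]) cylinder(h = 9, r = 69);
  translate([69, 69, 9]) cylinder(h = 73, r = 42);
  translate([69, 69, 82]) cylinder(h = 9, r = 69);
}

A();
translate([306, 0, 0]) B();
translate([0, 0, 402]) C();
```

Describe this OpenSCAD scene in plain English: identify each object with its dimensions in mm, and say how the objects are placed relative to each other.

A is a four-legged stool. The seat is 306×277 mm, 38 mm thick, top at z = 402 mm. It stands on four square legs, each 26×26 mm in cross-section, from z = 0 to the seat underside, each flush with a corner of the seat. Four stretchers, 26 mm wide and 24 mm tall, connect adjacent legs with their undersides at z = 212 mm, each running between the inner faces of the legs it joins and aligned with the legs' outer faces on the other axis.

B is the wall frame of a small rectangular building: four walls, each 2470 mm tall and 139 mm thick, enclosing a footprint 4160 mm (x) by 2750 mm (y) outside-to-outside, with no floor or roof. The front and back walls (the −y and +y sides) span the full width; the two side walls fit between them.

C is a spool: two coaxial disc flanges of radius 69 mm and thickness 9 mm, joined by a core cylinder of radius 42 mm and height 73 mm. The lower flange rests on z = 0 and the three cylinders share a vertical axis.

The house frame is against the stool's +x side, with their −y faces flush. The spool is on top of the stool.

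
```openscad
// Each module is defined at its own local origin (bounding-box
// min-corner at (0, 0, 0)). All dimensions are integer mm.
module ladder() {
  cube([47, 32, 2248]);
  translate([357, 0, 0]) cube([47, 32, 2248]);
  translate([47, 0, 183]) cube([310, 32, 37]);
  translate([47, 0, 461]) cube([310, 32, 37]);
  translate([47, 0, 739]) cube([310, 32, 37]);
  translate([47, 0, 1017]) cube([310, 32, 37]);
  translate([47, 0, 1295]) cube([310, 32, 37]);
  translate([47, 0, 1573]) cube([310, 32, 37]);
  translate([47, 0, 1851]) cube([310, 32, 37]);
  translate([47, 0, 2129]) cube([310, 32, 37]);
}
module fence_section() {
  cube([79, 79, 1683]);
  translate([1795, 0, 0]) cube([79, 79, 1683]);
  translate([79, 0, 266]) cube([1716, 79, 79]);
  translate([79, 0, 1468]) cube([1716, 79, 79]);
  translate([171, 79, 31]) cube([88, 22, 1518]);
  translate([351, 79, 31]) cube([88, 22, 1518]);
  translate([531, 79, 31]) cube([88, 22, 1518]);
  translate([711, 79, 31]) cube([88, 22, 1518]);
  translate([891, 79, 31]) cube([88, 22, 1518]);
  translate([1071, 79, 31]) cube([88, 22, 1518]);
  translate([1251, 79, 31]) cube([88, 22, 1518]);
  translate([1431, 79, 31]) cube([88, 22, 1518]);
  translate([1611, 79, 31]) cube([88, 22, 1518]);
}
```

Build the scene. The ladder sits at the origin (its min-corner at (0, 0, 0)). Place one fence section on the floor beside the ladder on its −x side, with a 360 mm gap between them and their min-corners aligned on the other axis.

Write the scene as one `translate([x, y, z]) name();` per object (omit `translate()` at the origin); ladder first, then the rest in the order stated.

ladder();
translate([-2234, 0, 0]) fence_section();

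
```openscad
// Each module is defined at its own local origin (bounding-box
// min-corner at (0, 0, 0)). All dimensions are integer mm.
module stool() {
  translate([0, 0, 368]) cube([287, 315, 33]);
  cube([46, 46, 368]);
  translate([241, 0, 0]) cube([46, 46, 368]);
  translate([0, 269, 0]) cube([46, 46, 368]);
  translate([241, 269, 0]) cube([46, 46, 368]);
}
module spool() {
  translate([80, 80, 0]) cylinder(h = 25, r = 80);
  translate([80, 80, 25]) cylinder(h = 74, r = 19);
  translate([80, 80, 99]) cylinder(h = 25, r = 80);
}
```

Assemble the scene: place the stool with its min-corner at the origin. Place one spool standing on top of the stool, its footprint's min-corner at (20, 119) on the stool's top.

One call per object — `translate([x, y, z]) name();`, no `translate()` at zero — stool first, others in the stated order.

stool();
translate([20, 119, 401]) spool();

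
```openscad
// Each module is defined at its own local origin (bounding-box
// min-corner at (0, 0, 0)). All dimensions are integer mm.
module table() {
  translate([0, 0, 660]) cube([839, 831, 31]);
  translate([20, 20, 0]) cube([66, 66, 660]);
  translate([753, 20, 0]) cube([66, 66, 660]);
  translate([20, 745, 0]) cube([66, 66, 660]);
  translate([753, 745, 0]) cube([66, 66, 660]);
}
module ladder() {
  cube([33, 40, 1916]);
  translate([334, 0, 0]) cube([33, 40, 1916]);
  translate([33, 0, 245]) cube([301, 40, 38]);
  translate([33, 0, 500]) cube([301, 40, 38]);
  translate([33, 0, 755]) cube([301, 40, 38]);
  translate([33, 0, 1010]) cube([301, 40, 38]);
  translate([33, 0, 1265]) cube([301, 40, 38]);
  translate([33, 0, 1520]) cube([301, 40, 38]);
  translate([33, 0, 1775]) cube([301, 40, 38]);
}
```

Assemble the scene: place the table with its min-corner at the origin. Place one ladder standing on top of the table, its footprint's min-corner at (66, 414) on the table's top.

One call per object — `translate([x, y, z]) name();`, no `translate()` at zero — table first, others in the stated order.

table();
translate([66, 414, 691]) ladder();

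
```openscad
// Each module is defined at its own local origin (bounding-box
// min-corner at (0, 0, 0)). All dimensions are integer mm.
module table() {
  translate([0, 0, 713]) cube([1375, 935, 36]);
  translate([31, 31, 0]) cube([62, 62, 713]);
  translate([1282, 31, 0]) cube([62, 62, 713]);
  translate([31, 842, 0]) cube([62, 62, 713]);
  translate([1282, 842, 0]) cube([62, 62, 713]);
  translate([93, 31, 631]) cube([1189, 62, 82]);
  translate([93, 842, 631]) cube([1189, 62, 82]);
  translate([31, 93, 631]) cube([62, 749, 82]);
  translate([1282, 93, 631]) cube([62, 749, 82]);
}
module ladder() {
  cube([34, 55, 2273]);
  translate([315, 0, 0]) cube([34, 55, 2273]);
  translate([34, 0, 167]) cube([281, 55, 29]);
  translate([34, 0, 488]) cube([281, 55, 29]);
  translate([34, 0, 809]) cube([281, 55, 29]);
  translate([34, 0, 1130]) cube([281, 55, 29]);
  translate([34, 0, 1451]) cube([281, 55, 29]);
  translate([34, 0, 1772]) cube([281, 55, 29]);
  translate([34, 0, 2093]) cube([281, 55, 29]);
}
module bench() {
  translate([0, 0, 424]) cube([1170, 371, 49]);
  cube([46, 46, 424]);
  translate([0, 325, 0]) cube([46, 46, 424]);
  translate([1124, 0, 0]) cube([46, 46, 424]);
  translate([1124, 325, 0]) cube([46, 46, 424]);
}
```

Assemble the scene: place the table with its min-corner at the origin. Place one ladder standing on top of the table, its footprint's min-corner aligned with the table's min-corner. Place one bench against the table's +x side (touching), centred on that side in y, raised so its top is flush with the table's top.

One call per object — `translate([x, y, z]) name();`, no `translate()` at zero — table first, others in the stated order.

table();
translate([0, 0, 749]) ladder();
translate([1375, 282, 276]) bench();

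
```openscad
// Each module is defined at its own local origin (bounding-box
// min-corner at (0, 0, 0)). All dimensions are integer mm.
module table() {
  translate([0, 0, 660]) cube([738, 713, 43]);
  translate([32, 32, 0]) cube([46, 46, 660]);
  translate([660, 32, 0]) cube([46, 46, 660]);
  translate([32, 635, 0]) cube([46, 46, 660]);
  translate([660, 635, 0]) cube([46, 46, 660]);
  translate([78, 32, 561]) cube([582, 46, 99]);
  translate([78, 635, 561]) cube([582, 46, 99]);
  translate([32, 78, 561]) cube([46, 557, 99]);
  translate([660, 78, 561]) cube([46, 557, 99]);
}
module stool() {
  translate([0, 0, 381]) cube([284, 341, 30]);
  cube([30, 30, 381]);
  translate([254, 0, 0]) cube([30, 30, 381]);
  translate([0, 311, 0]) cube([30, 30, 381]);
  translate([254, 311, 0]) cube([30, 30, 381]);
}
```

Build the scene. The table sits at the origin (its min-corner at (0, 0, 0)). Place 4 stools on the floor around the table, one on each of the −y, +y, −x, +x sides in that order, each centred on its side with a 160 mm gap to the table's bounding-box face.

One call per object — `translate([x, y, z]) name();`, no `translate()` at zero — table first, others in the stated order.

table();
translate([227, -501, 0]) stool();
translate([227, 873, 0]) stool();
translate([-444, 186, 0]) stool();
translate([898, 186, 0]) stool();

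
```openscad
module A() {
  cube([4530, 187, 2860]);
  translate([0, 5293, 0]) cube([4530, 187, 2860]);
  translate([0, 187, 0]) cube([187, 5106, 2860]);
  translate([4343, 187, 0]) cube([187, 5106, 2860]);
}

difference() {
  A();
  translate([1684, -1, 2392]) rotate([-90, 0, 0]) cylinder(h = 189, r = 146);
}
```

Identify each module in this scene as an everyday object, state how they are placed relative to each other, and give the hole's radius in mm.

A is a house frame. The house frame has a circular hole through its front wall. The hole's radius is 146 mm.

The subtracted cylinder has r = 146 mm.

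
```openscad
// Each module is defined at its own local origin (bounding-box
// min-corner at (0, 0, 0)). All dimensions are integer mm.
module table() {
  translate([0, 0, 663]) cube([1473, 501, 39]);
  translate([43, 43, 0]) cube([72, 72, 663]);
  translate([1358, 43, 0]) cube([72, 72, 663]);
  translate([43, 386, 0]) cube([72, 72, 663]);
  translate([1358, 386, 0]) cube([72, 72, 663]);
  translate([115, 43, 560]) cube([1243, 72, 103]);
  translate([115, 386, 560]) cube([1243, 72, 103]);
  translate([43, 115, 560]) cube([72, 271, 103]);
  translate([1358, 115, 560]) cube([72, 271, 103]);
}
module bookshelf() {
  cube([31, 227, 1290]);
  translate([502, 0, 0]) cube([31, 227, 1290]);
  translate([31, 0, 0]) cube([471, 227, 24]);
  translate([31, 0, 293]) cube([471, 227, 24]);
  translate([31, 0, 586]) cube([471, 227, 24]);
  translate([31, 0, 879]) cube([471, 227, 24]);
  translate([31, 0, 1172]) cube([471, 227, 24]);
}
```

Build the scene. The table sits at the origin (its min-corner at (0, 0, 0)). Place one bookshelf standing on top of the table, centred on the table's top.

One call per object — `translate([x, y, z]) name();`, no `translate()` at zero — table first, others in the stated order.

table();
translate([470, 137, 702]) bookshelf();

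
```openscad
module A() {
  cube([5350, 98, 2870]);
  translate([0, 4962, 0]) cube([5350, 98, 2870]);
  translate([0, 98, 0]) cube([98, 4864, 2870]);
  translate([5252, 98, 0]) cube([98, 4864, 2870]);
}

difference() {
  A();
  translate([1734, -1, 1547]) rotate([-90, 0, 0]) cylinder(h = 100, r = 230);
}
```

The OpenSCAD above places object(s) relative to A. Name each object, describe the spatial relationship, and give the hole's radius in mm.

A is a house frame. The house frame has a circular hole through its front wall. The hole's radius is 230 mm.

The subtracted cylinder has r = 230 mm.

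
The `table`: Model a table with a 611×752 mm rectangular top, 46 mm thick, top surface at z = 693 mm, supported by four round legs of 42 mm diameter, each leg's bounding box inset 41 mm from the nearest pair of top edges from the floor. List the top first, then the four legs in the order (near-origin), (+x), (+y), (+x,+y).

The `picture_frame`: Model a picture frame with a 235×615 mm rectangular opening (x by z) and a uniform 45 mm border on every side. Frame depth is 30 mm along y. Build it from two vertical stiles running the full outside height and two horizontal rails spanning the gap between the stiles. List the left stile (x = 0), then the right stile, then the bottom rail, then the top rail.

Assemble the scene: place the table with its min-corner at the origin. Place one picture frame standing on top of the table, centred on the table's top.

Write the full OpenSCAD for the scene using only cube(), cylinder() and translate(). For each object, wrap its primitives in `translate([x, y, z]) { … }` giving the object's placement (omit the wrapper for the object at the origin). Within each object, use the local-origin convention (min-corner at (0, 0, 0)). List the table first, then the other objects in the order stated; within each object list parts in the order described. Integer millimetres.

translate([0, 0, 647]) cube([611, 752, 46]);
translate([62, 62, 0]) cylinder(h = 647, r = 21);
translate([549, 62, 0]) cylinder(h = 647, r = 21);
translate([62, 690, 0]) cylinder(h = 647, r = 21);
translate([549, 690, 0]) cylinder(h = 647, r = 21);
translate([143, 361, 693]) {
  cube([45, 30, 705]);
  translate([280, 0, 0]) cube([45, 30, 705]);
  translate([45, 0, 0]) cube([235, 30, 45]);
  translate([45, 0, 660]) cube([235, 30, 45]);
}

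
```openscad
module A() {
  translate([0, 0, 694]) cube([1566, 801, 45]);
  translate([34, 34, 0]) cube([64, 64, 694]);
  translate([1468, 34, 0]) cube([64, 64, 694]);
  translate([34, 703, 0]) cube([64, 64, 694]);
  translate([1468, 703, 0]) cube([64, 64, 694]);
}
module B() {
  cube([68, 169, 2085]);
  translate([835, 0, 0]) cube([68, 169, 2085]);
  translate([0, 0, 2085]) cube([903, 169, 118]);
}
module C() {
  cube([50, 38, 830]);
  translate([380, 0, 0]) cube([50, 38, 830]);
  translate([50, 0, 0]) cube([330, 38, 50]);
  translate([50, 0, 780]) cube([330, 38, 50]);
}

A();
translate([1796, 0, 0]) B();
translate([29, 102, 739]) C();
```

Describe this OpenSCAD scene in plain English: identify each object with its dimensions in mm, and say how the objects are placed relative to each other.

A is a table with a 1566×801 mm rectangular top, 45 mm thick, top surface at z = 739 mm, supported by four 64×64 mm square legs, each inset 34 mm from the nearest pair of top edges, running from the floor.

B is a door frame. The clear opening is 767 mm wide and 2085 mm high. Two 68 mm wide jambs, 169 mm deep, stand either side of the opening from the floor to the top of the opening. A 118 mm thick head sits across the top of both jambs, spanning the full outside width of the frame.

C is a rectangular picture frame lying in the x–z plane (depth along y). The opening is 330 mm wide (x) by 730 mm tall (z), surrounded by a border 50 mm wide on all four sides. The frame is 38 mm deep and is made of two full-height vertical stiles with two horizontal rails fitted between them.

The door frame is on the floor beside the table on its +x side. The picture frame is on top of the table.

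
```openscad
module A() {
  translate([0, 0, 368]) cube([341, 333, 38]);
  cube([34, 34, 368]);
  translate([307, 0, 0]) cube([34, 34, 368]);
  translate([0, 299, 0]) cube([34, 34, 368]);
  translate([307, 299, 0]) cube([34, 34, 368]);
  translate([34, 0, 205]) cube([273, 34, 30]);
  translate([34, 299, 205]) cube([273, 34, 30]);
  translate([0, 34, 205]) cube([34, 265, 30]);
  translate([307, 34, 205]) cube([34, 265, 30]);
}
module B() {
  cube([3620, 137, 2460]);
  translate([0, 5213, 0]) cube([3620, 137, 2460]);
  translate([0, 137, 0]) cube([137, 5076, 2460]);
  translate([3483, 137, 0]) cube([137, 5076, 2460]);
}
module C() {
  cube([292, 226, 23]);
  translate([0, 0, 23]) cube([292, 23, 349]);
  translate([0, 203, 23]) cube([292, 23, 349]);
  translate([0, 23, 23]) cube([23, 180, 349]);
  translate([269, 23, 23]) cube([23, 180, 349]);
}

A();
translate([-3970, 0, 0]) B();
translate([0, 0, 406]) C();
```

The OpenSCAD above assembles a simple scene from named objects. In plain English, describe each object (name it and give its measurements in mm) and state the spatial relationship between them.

A is a four-legged stool. The seat is 341×333 mm, 38 mm thick, top at z = 406 mm. It stands on four square legs, each 34×34 mm in cross-section, from z = 0 to the seat underside, each flush with a corner of the seat. Four stretchers, 34 mm wide and 30 mm tall, connect adjacent legs with their undersides at z = 205 mm, each running between the inner faces of the legs it joins and aligned with the legs' outer faces on the other axis.

B is a box-shaped house frame (walls only): outside footprint 3620×5350 mm, wall height 2460 mm, wall thickness 137 mm. The two y-facing walls run the full x-width; the two x-facing walls fit between the inner faces of the y-facing walls.

C is an open storage box with external size 292×226×372 mm and wall thickness 23 mm (the base is also 23 mm thick). The base covers the whole footprint; the four walls stand on the base, with the y-facing walls full-width and the x-facing walls fitting between their inner faces.

The house frame is on the floor beside the stool on its −x side. The open box is on top of the stool.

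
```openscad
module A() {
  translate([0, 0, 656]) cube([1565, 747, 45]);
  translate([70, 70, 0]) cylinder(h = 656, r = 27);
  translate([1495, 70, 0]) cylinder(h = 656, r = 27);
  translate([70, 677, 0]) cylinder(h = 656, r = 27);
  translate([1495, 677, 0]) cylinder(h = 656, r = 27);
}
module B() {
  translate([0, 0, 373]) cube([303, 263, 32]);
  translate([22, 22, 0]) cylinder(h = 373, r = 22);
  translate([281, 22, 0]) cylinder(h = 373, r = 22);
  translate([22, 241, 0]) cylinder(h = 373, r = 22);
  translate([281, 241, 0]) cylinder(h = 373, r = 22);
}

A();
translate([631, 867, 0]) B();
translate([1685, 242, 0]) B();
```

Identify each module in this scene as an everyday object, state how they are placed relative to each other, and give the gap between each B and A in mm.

Each stool's nearest face is 120 mm from the table's bounding box.

A is a table. B is a stool. Two stools sit around the table at the +y, +x sides. The gap between each stool and the table is 120 mm.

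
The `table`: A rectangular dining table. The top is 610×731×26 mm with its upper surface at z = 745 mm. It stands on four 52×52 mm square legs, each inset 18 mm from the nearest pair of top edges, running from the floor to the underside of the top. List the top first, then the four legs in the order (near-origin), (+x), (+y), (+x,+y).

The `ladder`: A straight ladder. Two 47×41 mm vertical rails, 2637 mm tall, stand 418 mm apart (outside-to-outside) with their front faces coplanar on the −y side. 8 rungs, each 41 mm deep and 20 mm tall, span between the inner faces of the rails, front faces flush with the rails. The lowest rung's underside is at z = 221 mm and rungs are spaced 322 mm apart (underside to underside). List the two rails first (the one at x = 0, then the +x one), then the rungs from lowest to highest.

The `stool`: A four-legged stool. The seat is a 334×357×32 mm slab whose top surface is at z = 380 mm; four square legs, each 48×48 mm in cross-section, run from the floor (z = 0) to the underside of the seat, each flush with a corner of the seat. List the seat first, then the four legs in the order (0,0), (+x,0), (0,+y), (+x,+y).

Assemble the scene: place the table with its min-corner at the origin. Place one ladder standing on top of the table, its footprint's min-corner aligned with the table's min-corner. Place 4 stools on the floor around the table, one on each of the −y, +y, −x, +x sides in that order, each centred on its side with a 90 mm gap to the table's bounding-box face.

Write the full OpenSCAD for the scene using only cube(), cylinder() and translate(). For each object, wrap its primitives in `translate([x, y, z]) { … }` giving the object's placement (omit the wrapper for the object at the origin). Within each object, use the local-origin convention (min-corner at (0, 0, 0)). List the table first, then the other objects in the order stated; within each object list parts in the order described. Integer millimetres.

translate([0, 0, 719]) cube([610, 731, 26]);
translate([18, 18, 0]) cube([52, 52, 719]);
translate([540, 18, 0]) cube([52, 52, 719]);
translate([18, 661, 0]) cube([52, 52, 719]);
translate([540, 661, 0]) cube([52, 52, 719]);
translate([0, 0, 745]) {
  cube([47, 41, 2637]);
  translate([371, 0, 0]) cube([47, 41, 2637]);
  translate([47, 0, 221]) cube([324, 41, 20]);
  translate([47, 0, 543]) cube([324, 41, 20]);
  translate([47, 0, 865]) cube([324, 41, 20]);
  translate([47, 0, 1187]) cube([324, 41, 20]);
  translate([47, 0, 1509]) cube([324, 41, 20]);
  translate([47, 0, 1831]) cube([324, 41, 20]);
  translate([47, 0, 2153]) cube([324, 41, 20]);
  translate([47, 0, 2475]) cube([324, 41, 20]);
}
translate([138, -447, 0]) {
  translate([0, 0, 348]) cube([334, 357, 32]);
  cube([48, 48, 348]);
  translate([286, 0, 0]) cube([48, 48, 348]);
  translate([0, 309, 0]) cube([48, 48, 348]);
  translate([286, 309, 0]) cube([48, 48, 348]);
}
translate([138, 821, 0]) {
  translate([0, 0, 348]) cube([334, 357, 32]);
  cube([48, 48, 348]);
  translate([286, 0, 0]) cube([48, 48, 348]);
  translate([0, 309, 0]) cube([48, 48, 348]);
  translate([286, 309, 0]) cube([48, 48, 348]);
}
translate([-424, 187, 0]) {
  translate([0, 0, 348]) cube([334, 357, 32]);
  cube([48, 48, 348]);
  translate([286, 0, 0]) cube([48, 48, 348]);
  translate([0, 309, 0]) cube([48, 48, 348]);
  translate([286, 309, 0]) cube([48, 48, 348]);
}
translate([700, 187, 0]) {
  translate([0, 0, 348]) cube([334, 357, 32]);
  cube([48, 48, 348]);
  translate([286, 0, 0]) cube([48, 48, 348]);
  translate([0, 309, 0]) cube([48, 48, 348]);
  translate([286, 309, 0]) cube([48, 48, 348]);
}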